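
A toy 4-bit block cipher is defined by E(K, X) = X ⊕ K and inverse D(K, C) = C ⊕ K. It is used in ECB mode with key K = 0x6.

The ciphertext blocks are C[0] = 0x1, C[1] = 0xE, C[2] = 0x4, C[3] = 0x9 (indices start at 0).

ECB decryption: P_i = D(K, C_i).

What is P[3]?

P[3] = 0xF

P[3]: D(K, 0x9) = 0xF.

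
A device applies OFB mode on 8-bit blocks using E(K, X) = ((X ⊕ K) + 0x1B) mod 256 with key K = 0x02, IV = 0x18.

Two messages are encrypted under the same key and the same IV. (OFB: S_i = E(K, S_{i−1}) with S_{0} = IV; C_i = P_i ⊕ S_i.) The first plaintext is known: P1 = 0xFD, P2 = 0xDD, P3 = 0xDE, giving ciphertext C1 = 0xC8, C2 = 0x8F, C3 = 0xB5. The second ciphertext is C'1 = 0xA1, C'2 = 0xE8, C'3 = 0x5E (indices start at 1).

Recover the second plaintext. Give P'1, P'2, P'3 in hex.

P'1 = 0x94, P'2 = 0xBA, P'3 = 0x35

In OFB with a reused IV, both messages share the same keystream S_i, so C_i ⊕ C'_i = P_i ⊕ P'_i and thus P'_i = P_i ⊕ C_i ⊕ C'_i.
P'1: 0xFD ⊕ 0xC8 ⊕ 0xA1 = 0x94.
P'2: 0xDD ⊕ 0x8F ⊕ 0xE8 = 0xBA.
P'3: 0xDE ⊕ 0xB5 ⊕ 0x5E = 0x35.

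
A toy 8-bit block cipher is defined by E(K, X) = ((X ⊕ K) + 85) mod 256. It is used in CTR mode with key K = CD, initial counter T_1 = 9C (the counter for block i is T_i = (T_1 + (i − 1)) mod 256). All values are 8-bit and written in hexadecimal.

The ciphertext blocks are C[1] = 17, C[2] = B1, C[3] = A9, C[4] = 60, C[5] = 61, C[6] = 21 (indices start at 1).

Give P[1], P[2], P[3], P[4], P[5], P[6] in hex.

P[1] = C1, P[2] = 64, P[3] = 71, P[4] = B7, P[5] = 93, P[6] = D0

CTR decryption: S_i = E(K, T_i) where T_i is the counter for block i; P_i = C_i ⊕ S_i.
P[1]: T = 9C, S = E(K, T) = D6; 17 ⊕ D6 = C1.
P[2]: T = 9D, S = E(K, T) = D5; B1 ⊕ D5 = 64.
P[3]: T = 9E, S = E(K, T) = D8; A9 ⊕ D8 = 71.
P[4]: T = 9F, S = E(K, T) = D7; 60 ⊕ D7 = B7.
P[5]: T = A0, S = E(K, T) = F2; 61 ⊕ F2 = 93.
P[6]: T = A1, S = E(K, T) = F1; 21 ⊕ F1 = D0.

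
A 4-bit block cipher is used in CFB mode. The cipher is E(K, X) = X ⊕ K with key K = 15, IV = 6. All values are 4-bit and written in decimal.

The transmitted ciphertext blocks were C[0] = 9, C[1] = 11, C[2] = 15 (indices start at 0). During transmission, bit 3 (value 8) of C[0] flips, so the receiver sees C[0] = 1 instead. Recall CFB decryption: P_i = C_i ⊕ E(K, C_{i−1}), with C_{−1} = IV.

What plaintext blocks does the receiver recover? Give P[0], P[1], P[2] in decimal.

P[0] = 8, P[1] = 5, P[2] = 11

Only C[0] changed, to 1. In CFB, a change in C_i flips the same bit in P_i and garbles P_{i+1}. Decrypting the received ciphertext:
P[0]: E(K, 6) = 9; 1 ⊕ 9 = 8.
P[1]: E(K, 1) = 14; 11 ⊕ 14 = 5.
P[2]: E(K, 11) = 4; 15 ⊕ 4 = 11.
Blocks that differ from the original plaintext: P[0], P[1].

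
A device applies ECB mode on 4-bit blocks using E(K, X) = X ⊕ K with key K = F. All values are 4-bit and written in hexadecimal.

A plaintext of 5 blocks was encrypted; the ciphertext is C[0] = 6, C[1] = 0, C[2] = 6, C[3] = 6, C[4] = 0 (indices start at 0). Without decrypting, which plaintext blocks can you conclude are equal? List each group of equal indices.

ECB encrypts each block independently with the same key, so equal ciphertext blocks imply equal plaintext blocks.
C[0] = C[2] = C[3] = 6, so P[0] = P[2] = P[3].
C[1] = C[4] = 0, so P[1] = P[4].

P[0] = P[2] = P[3]; P[1] = P[4]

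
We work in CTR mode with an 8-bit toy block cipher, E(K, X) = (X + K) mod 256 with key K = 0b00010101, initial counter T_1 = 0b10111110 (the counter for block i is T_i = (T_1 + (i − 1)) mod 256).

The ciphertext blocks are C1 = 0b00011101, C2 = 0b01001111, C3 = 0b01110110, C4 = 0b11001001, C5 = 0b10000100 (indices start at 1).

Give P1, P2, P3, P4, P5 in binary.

P1 = 0b11001110, P2 = 0b10011011, P3 = 0b10100011, P4 = 0b00011111, P5 = 0b01010011

CTR decryption: S_i = E(K, T_i) where T_i is the counter for block i; P_i = C_i ⊕ S_i.
P1: T = 0b10111110, S = E(K, T) = 0b11010011; 0b00011101 ⊕ 0b11010011 = 0b11001110.
P2: T = 0b10111111, S = E(K, T) = 0b11010100; 0b01001111 ⊕ 0b11010100 = 0b10011011.
P3: T = 0b11000000, S = E(K, T) = 0b11010101; 0b01110110 ⊕ 0b11010101 = 0b10100011.
P4: T = 0b11000001, S = E(K, T) = 0b11010110; 0b11001001 ⊕ 0b11010110 = 0b00011111.
P5: T = 0b11000010, S = E(K, T) = 0b11010111; 0b10000100 ⊕ 0b11010111 = 0b01010011.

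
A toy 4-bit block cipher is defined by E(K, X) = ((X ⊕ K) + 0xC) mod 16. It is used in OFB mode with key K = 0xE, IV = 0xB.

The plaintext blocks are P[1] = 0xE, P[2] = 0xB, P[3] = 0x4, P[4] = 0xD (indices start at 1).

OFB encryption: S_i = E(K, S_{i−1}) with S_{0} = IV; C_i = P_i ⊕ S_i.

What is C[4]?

C[4] = 0x6

C[1]: S = E(K, 0xB) = 0x1; 0xE ⊕ 0x1 = 0xF.
C[2]: S = E(K, 0x1) = 0xB; 0xB ⊕ 0xB = 0x0.
C[3]: S = E(K, 0xB) = 0x1; 0x4 ⊕ 0x1 = 0x5.
C[4]: S = E(K, 0x1) = 0xB; 0xD ⊕ 0xB = 0x6.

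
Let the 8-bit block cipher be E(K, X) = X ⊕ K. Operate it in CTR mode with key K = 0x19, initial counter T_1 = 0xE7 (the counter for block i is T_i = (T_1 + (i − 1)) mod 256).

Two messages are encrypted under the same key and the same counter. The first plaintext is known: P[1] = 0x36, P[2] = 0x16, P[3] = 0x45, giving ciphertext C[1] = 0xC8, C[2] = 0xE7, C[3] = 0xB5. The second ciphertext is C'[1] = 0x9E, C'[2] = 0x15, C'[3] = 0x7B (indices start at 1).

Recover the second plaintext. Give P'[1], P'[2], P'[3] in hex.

P'[1] = 0x60, P'[2] = 0xE4, P'[3] = 0x8B

In CTR with a reused counter, both messages share the same keystream S_i, so C_i ⊕ C'_i = P_i ⊕ P'_i and thus P'_i = P_i ⊕ C_i ⊕ C'_i.
P'[1]: 0x36 ⊕ 0xC8 ⊕ 0x9E = 0x60.
P'[2]: 0x16 ⊕ 0xE7 ⊕ 0x15 = 0xE4.
P'[3]: 0x45 ⊕ 0xB5 ⊕ 0x7B = 0x8B.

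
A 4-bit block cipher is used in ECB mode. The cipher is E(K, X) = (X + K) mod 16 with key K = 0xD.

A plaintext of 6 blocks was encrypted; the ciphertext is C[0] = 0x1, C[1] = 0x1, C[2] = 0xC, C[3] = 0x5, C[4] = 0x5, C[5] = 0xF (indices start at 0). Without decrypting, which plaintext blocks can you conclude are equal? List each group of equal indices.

ECB encrypts each block independently with the same key, so equal ciphertext blocks imply equal plaintext blocks.
C[0] = C[1] = 0x1, so P[0] = P[1].
C[3] = C[4] = 0x5, so P[3] = P[4].

P[0] = P[1]; P[3] = P[4]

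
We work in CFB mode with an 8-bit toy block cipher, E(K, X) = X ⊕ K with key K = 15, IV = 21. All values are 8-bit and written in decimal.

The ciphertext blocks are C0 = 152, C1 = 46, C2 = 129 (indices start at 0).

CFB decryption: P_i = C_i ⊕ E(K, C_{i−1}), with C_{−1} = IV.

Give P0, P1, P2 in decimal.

P0: E(K, 21) = 26; 152 ⊕ 26 = 130.
P1: E(K, 152) = 151; 46 ⊕ 151 = 185.
P2: E(K, 46) = 33; 129 ⊕ 33 = 160.

P0 = 130, P1 = 185, P2 = 160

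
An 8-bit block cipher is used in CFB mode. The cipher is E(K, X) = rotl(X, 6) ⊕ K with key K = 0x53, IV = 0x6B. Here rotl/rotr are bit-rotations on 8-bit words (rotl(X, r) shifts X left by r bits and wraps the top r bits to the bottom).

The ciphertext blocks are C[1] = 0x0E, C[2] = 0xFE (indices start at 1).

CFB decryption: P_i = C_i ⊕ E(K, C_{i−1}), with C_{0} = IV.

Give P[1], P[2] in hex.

P[1] = 0x87, P[2] = 0x2E

P[1]: E(K, 0x6B) = 0x89; 0x0E ⊕ 0x89 = 0x87.
P[2]: E(K, 0x0E) = 0xD0; 0xFE ⊕ 0xD0 = 0x2E.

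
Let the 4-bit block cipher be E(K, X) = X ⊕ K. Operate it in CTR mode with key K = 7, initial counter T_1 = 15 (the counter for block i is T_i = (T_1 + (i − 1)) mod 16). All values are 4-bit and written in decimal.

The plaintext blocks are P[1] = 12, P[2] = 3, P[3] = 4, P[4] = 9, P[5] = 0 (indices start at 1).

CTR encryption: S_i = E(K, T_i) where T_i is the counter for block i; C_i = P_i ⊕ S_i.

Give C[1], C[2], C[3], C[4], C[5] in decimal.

C[1] = 4, C[2] = 4, C[3] = 2, C[4] = 12, C[5] = 4

C[1]: T = 15, S = E(K, T) = 8; 12 ⊕ 8 = 4.
C[2]: T = 0, S = E(K, T) = 7; 3 ⊕ 7 = 4.
C[3]: T = 1, S = E(K, T) = 6; 4 ⊕ 6 = 2.
C[4]: T = 2, S = E(K, T) = 5; 9 ⊕ 5 = 12.
C[5]: T = 3, S = E(K, T) = 4; 0 ⊕ 4 = 4.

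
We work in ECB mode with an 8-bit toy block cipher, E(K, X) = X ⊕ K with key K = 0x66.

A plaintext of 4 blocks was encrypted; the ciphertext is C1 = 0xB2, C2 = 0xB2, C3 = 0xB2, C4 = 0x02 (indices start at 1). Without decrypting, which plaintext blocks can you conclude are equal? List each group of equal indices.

ECB encrypts each block independently with the same key, so equal ciphertext blocks imply equal plaintext blocks.
C1 = C2 = C3 = 0xB2, so P1 = P2 = P3.

P1 = P2 = P3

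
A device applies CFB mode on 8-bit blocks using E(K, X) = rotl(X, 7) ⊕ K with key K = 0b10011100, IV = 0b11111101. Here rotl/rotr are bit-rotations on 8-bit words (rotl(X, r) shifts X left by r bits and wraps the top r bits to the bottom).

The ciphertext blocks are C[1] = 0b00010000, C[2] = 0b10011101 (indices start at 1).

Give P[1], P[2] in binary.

CFB decryption: P_i = C_i ⊕ E(K, C_{i−1}), with C_{0} = IV.
P[1]: E(K, 0b11111101) = 0b01100010; 0b00010000 ⊕ 0b01100010 = 0b01110010.
P[2]: E(K, 0b00010000) = 0b10010100; 0b10011101 ⊕ 0b10010100 = 0b00001001.

P[1] = 0b01110010, P[2] = 0b00001001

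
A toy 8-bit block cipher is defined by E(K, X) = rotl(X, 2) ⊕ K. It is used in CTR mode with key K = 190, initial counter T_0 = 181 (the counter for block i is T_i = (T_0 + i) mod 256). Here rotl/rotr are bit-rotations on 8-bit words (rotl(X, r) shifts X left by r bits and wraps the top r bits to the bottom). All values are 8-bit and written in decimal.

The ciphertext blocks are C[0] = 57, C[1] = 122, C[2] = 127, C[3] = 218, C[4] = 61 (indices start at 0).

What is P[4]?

CTR decryption: S_i = E(K, T_i) where T_i is the counter for block i; P_i = C_i ⊕ S_i.
P[4]: T = 185, S = E(K, T) = 88; 61 ⊕ 88 = 101.

P[4] = 101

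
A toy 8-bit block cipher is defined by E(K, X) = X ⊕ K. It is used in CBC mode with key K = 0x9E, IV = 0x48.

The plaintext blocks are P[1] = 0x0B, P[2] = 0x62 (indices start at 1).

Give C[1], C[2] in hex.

CBC encryption: C_i = E(K, P_i ⊕ C_{i−1}), with C_{0} = IV.
C[1]: P[1] ⊕ 0x48 = 0x43; E(K, 0x43) = 0xDD.
C[2]: P[2] ⊕ 0xDD = 0xBF; E(K, 0xBF) = 0x21.

C[1] = 0xDD, C[2] = 0x21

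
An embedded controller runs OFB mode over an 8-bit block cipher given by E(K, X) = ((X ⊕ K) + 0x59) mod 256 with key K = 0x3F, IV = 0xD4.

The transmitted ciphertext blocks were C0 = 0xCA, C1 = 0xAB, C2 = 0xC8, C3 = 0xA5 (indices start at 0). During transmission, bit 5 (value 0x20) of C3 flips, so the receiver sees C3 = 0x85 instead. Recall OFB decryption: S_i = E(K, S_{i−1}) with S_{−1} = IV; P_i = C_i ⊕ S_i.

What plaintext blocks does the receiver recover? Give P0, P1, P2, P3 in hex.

Only C3 changed, to 0x85. In OFB, a change in C_i flips the same bit in P_i only; the keystream is unaffected. Decrypting the received ciphertext:
P0: S = E(K, 0xD4) = 0x44; 0xCA ⊕ 0x44 = 0x8E.
P1: S = E(K, 0x44) = 0xD4; 0xAB ⊕ 0xD4 = 0x7F.
P2: S = E(K, 0xD4) = 0x44; 0xC8 ⊕ 0x44 = 0x8C.
P3: S = E(K, 0x44) = 0xD4; 0x85 ⊕ 0xD4 = 0x51.
Blocks that differ from the original plaintext: P3.

P0 = 0x8E, P1 = 0x7F, P2 = 0x8C, P3 = 0x51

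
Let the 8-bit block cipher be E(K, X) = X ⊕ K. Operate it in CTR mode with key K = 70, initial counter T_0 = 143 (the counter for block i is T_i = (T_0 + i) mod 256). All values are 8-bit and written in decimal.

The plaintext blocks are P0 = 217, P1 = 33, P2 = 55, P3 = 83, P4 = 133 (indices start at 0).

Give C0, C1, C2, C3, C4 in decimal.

CTR encryption: S_i = E(K, T_i) where T_i is the counter for block i; C_i = P_i ⊕ S_i.
C0: T = 143, S = E(K, T) = 201; 217 ⊕ 201 = 16.
C1: T = 144, S = E(K, T) = 214; 33 ⊕ 214 = 247.
C2: T = 145, S = E(K, T) = 215; 55 ⊕ 215 = 224.
C3: T = 146, S = E(K, T) = 212; 83 ⊕ 212 = 135.
C4: T = 147, S = E(K, T) = 213; 133 ⊕ 213 = 80.

C0 = 16, C1 = 247, C2 = 224, C3 = 135, C4 = 80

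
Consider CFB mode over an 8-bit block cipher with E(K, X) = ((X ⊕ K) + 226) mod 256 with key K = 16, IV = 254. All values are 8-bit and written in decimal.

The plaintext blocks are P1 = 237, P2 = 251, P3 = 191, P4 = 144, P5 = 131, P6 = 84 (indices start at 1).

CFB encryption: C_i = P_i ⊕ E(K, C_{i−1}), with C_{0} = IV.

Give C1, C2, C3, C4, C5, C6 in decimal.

C1 = 61, C2 = 244, C3 = 121, C4 = 219, C5 = 46, C6 = 116

C1: E(K, 254) = 208; 237 ⊕ 208 = 61.
C2: E(K, 61) = 15; 251 ⊕ 15 = 244.
C3: E(K, 244) = 198; 191 ⊕ 198 = 121.
C4: E(K, 121) = 75; 144 ⊕ 75 = 219.
C5: E(K, 219) = 173; 131 ⊕ 173 = 46.
C6: E(K, 46) = 32; 84 ⊕ 32 = 116.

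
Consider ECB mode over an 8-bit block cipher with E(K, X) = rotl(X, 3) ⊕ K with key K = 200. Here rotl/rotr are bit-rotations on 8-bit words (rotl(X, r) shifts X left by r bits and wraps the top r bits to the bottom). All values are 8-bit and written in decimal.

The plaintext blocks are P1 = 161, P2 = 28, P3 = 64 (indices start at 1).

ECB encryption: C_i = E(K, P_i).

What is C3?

C3 = 202

C3: E(K, 64) = 202.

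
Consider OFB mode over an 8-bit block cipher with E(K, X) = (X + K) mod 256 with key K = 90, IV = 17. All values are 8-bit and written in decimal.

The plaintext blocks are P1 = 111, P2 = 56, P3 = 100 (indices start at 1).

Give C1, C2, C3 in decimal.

C1 = 4, C2 = 253, C3 = 123

OFB encryption: S_i = E(K, S_{i−1}) with S_{0} = IV; C_i = P_i ⊕ S_i.
C1: S = E(K, 17) = 107; 111 ⊕ 107 = 4.
C2: S = E(K, 107) = 197; 56 ⊕ 197 = 253.
C3: S = E(K, 197) = 31; 100 ⊕ 31 = 123.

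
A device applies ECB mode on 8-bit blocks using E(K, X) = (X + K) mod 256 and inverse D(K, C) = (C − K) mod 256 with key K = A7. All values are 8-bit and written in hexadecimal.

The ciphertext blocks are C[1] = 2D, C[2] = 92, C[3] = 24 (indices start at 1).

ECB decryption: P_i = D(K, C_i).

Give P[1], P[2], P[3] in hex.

P[1]: D(K, 2D) = 86.
P[2]: D(K, 92) = EB.
P[3]: D(K, 24) = 7D.

P[1] = 86, P[2] = EB, P[3] = 7D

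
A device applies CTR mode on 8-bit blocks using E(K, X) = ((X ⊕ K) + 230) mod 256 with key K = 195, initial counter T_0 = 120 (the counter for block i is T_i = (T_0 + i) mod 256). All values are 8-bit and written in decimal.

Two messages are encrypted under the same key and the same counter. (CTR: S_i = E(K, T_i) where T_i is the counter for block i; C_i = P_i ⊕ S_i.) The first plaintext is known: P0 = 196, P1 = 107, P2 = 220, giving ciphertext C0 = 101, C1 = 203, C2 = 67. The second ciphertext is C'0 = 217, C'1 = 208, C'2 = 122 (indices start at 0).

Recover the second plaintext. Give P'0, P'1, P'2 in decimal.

In CTR with a reused counter, both messages share the same keystream S_i, so C_i ⊕ C'_i = P_i ⊕ P'_i and thus P'_i = P_i ⊕ C_i ⊕ C'_i.
P'0: 196 ⊕ 101 ⊕ 217 = 120.
P'1: 107 ⊕ 203 ⊕ 208 = 112.
P'2: 220 ⊕ 67 ⊕ 122 = 229.

P'0 = 120, P'1 = 112, P'2 = 229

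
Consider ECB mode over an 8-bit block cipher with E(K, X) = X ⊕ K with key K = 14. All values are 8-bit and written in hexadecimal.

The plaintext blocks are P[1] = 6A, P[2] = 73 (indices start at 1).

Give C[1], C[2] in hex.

ECB encryption: C_i = E(K, P_i).
C[1]: E(K, 6A) = 7E.
C[2]: E(K, 73) = 67.

C[1] = 7E, C[2] = 67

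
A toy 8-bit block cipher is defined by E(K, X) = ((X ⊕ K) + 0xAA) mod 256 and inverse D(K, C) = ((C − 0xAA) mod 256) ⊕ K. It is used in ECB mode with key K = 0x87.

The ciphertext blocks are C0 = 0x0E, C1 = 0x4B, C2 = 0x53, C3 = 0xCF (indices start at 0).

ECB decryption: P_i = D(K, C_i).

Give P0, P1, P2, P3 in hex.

P0: D(K, 0x0E) = 0xE3.
P1: D(K, 0x4B) = 0x26.
P2: D(K, 0x53) = 0x2E.
P3: D(K, 0xCF) = 0xA2.

P0 = 0xE3, P1 = 0x26, P2 = 0x2E, P3 = 0xA2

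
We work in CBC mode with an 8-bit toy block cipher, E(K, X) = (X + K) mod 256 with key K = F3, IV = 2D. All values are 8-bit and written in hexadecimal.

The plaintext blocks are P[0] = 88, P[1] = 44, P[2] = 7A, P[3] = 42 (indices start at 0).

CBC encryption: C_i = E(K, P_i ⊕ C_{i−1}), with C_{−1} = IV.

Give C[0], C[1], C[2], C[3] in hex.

C[0]: P[0] ⊕ 2D = A5; E(K, A5) = 98.
C[1]: P[1] ⊕ 98 = DC; E(K, DC) = CF.
C[2]: P[2] ⊕ CF = B5; E(K, B5) = A8.
C[3]: P[3] ⊕ A8 = EA; E(K, EA) = DD.

C[0] = 98, C[1] = CF, C[2] = A8, C[3] = DD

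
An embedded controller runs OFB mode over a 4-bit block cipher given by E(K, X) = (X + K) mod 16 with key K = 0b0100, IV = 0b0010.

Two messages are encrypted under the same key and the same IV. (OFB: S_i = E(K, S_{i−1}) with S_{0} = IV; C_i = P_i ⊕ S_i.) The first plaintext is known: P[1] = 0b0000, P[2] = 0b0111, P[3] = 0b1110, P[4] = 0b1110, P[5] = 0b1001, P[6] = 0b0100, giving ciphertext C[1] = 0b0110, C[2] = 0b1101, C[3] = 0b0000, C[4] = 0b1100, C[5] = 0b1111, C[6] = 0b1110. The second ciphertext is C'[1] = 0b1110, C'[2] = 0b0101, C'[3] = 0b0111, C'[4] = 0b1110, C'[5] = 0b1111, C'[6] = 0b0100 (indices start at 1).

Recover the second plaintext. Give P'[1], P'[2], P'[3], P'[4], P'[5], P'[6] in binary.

In OFB with a reused IV, both messages share the same keystream S_i, so C_i ⊕ C'_i = P_i ⊕ P'_i and thus P'_i = P_i ⊕ C_i ⊕ C'_i.
P'[1]: 0b0000 ⊕ 0b0110 ⊕ 0b1110 = 0b1000.
P'[2]: 0b0111 ⊕ 0b1101 ⊕ 0b0101 = 0b1111.
P'[3]: 0b1110 ⊕ 0b0000 ⊕ 0b0111 = 0b1001.
P'[4]: 0b1110 ⊕ 0b1100 ⊕ 0b1110 = 0b1100.
P'[5]: 0b1001 ⊕ 0b1111 ⊕ 0b1111 = 0b1001.
P'[6]: 0b0100 ⊕ 0b1110 ⊕ 0b0100 = 0b1110.

P'[1] = 0b1000, P'[2] = 0b1111, P'[3] = 0b1001, P'[4] = 0b1100, P'[5] = 0b1001, P'[6] = 0b1110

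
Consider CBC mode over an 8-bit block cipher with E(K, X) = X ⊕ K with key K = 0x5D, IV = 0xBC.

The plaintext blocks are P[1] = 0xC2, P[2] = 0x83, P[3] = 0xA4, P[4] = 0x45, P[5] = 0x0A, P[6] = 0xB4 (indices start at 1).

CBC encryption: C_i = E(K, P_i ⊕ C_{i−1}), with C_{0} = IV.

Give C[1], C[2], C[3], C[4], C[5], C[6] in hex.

C[1] = 0x23, C[2] = 0xFD, C[3] = 0x04, C[4] = 0x1C, C[5] = 0x4B, C[6] = 0xA2

C[1]: P[1] ⊕ 0xBC = 0x7E; E(K, 0x7E) = 0x23.
C[2]: P[2] ⊕ 0x23 = 0xA0; E(K, 0xA0) = 0xFD.
C[3]: P[3] ⊕ 0xFD = 0x59; E(K, 0x59) = 0x04.
C[4]: P[4] ⊕ 0x04 = 0x41; E(K, 0x41) = 0x1C.
C[5]: P[5] ⊕ 0x1C = 0x16; E(K, 0x16) = 0x4B.
C[6]: P[6] ⊕ 0x4B = 0xFF; E(K, 0xFF) = 0xA2.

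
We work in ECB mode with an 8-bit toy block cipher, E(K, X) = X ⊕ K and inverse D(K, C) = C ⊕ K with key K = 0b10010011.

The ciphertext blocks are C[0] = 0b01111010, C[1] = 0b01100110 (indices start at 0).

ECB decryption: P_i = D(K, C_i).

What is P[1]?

P[1] = 0b11110101

P[1]: D(K, 0b01100110) = 0b11110101.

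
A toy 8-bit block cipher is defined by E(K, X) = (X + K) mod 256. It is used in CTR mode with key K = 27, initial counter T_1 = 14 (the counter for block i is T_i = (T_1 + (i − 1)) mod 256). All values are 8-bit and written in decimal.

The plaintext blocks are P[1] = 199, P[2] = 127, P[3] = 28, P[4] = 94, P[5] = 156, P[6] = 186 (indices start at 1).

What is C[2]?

C[2] = 85

CTR encryption: S_i = E(K, T_i) where T_i is the counter for block i; C_i = P_i ⊕ S_i.
C[1]: T = 14, S = E(K, T) = 41; 199 ⊕ 41 = 238.
C[2]: T = 15, S = E(K, T) = 42; 127 ⊕ 42 = 85.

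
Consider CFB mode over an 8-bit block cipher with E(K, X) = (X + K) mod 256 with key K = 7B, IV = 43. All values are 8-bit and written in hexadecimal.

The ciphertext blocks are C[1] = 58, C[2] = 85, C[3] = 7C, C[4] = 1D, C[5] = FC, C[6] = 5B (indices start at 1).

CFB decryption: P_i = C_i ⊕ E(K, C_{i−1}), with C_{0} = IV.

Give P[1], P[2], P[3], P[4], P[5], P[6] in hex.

P[1] = E6, P[2] = 56, P[3] = 7C, P[4] = EA, P[5] = 64, P[6] = 2C

P[1]: E(K, 43) = BE; 58 ⊕ BE = E6.
P[2]: E(K, 58) = D3; 85 ⊕ D3 = 56.
P[3]: E(K, 85) = 00; 7C ⊕ 00 = 7C.
P[4]: E(K, 7C) = F7; 1D ⊕ F7 = EA.
P[5]: E(K, 1D) = 98; FC ⊕ 98 = 64.
P[6]: E(K, FC) = 77; 5B ⊕ 77 = 2C.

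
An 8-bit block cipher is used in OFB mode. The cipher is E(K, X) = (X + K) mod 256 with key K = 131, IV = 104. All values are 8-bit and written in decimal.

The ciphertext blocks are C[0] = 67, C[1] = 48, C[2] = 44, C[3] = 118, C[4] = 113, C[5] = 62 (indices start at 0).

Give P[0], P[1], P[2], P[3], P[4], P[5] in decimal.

OFB decryption: S_i = E(K, S_{i−1}) with S_{−1} = IV; P_i = C_i ⊕ S_i.
P[0]: S = E(K, 104) = 235; 67 ⊕ 235 = 168.
P[1]: S = E(K, 235) = 110; 48 ⊕ 110 = 94.
P[2]: S = E(K, 110) = 241; 44 ⊕ 241 = 221.
P[3]: S = E(K, 241) = 116; 118 ⊕ 116 = 2.
P[4]: S = E(K, 116) = 247; 113 ⊕ 247 = 134.
P[5]: S = E(K, 247) = 122; 62 ⊕ 122 = 68.

P[0] = 168, P[1] = 94, P[2] = 221, P[3] = 2, P[4] = 134, P[5] = 68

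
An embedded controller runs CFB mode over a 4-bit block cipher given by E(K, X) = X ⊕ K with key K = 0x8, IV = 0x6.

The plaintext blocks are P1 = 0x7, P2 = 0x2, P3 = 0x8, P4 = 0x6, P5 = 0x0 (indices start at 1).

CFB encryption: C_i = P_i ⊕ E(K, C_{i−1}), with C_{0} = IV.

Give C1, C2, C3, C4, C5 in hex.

C1 = 0x9, C2 = 0x3, C3 = 0x3, C4 = 0xD, C5 = 0x5

C1: E(K, 0x6) = 0xE; 0x7 ⊕ 0xE = 0x9.
C2: E(K, 0x9) = 0x1; 0x2 ⊕ 0x1 = 0x3.
C3: E(K, 0x3) = 0xB; 0x8 ⊕ 0xB = 0x3.
C4: E(K, 0x3) = 0xB; 0x6 ⊕ 0xB = 0xD.
C5: E(K, 0xD) = 0x5; 0x0 ⊕ 0x5 = 0x5.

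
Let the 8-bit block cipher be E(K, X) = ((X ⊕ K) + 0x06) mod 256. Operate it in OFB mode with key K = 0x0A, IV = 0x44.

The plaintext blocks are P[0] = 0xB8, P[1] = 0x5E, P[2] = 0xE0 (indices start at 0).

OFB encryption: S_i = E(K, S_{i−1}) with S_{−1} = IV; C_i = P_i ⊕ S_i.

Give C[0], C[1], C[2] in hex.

C[0] = 0xEC, C[1] = 0x3A, C[2] = 0x94

C[0]: S = E(K, 0x44) = 0x54; 0xB8 ⊕ 0x54 = 0xEC.
C[1]: S = E(K, 0x54) = 0x64; 0x5E ⊕ 0x64 = 0x3A.
C[2]: S = E(K, 0x64) = 0x74; 0xE0 ⊕ 0x74 = 0x94.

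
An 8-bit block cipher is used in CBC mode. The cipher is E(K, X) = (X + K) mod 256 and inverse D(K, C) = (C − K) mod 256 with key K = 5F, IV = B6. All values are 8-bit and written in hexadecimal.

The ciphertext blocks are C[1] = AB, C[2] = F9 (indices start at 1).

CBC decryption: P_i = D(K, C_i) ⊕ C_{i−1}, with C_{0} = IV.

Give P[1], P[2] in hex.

P[1]: D(K, AB) = 4C; 4C ⊕ B6 = FA.
P[2]: D(K, F9) = 9A; 9A ⊕ AB = 31.

P[1] = FA, P[2] = 31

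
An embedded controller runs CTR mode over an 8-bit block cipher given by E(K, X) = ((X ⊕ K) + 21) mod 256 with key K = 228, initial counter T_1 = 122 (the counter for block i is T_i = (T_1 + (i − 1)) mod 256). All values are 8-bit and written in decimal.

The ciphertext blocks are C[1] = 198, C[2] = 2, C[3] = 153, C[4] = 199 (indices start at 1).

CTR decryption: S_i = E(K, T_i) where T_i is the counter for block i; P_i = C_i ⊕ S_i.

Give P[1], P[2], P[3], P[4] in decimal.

P[1]: T = 122, S = E(K, T) = 179; 198 ⊕ 179 = 117.
P[2]: T = 123, S = E(K, T) = 180; 2 ⊕ 180 = 182.
P[3]: T = 124, S = E(K, T) = 173; 153 ⊕ 173 = 52.
P[4]: T = 125, S = E(K, T) = 174; 199 ⊕ 174 = 105.

P[1] = 117, P[2] = 182, P[3] = 52, P[4] = 105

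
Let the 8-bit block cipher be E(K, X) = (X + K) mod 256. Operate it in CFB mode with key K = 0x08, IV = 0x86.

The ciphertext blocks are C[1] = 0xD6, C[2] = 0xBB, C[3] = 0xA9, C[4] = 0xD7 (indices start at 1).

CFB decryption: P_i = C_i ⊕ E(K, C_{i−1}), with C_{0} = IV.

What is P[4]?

P[4] = 0x66

P[4]: E(K, 0xA9) = 0xB1; 0xD7 ⊕ 0xB1 = 0x66.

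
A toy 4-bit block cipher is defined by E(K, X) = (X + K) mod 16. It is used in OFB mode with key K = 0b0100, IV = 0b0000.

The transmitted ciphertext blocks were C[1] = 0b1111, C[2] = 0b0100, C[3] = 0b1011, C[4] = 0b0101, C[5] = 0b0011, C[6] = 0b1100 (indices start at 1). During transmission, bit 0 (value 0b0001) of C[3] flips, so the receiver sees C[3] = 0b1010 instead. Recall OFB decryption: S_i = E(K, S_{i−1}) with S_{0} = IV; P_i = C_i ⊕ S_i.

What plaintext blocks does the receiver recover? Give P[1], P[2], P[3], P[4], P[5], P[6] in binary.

Only C[3] changed, to 0b1010. In OFB, a change in C_i flips the same bit in P_i only; the keystream is unaffected. Decrypting the received ciphertext:
P[1]: S = E(K, 0b0000) = 0b0100; 0b1111 ⊕ 0b0100 = 0b1011.
P[2]: S = E(K, 0b0100) = 0b1000; 0b0100 ⊕ 0b1000 = 0b1100.
P[3]: S = E(K, 0b1000) = 0b1100; 0b1010 ⊕ 0b1100 = 0b0110.
P[4]: S = E(K, 0b1100) = 0b0000; 0b0101 ⊕ 0b0000 = 0b0101.
P[5]: S = E(K, 0b0000) = 0b0100; 0b0011 ⊕ 0b0100 = 0b0111.
P[6]: S = E(K, 0b0100) = 0b1000; 0b1100 ⊕ 0b1000 = 0b0100.
Blocks that differ from the original plaintext: P[3].

P[1] = 0b1011, P[2] = 0b1100, P[3] = 0b0110, P[4] = 0b0101, P[5] = 0b0111, P[6] = 0b0100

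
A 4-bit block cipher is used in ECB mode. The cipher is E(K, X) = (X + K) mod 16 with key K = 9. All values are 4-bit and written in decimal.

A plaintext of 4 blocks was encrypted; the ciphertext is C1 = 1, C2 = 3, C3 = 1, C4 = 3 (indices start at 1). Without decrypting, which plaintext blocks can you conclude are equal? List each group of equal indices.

P1 = P3; P2 = P4

ECB encrypts each block independently with the same key, so equal ciphertext blocks imply equal plaintext blocks.
C1 = C3 = 1, so P1 = P3.
C2 = C4 = 3, so P2 = P4.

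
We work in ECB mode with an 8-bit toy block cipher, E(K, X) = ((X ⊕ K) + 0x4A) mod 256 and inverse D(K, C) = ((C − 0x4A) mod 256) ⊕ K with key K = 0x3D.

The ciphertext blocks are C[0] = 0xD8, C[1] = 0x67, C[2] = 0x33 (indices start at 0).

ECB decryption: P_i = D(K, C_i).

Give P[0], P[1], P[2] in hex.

P[0] = 0xB3, P[1] = 0x20, P[2] = 0xD4

P[0]: D(K, 0xD8) = 0xB3.
P[1]: D(K, 0x67) = 0x20.
P[2]: D(K, 0x33) = 0xD4.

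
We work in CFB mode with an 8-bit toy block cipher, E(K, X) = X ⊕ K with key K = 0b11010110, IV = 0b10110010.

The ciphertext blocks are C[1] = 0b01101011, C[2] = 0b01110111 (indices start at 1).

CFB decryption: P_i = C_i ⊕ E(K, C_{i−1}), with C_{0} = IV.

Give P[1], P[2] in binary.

P[1]: E(K, 0b10110010) = 0b01100100; 0b01101011 ⊕ 0b01100100 = 0b00001111.
P[2]: E(K, 0b01101011) = 0b10111101; 0b01110111 ⊕ 0b10111101 = 0b11001010.

P[1] = 0b00001111, P[2] = 0b11001010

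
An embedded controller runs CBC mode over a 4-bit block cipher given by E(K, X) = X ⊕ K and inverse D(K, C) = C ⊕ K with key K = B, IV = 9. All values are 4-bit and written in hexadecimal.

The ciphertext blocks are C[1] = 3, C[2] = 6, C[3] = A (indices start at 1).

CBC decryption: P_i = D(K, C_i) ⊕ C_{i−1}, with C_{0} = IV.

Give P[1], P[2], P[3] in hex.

P[1]: D(K, 3) = 8; 8 ⊕ 9 = 1.
P[2]: D(K, 6) = D; D ⊕ 3 = E.
P[3]: D(K, A) = 1; 1 ⊕ 6 = 7.

P[1] = 1, P[2] = E, P[3] = 7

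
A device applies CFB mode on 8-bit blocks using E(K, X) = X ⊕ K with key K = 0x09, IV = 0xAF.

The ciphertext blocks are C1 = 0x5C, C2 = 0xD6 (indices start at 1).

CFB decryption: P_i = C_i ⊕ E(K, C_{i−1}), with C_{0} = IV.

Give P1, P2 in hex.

P1 = 0xFA, P2 = 0x83

P1: E(K, 0xAF) = 0xA6; 0x5C ⊕ 0xA6 = 0xFA.
P2: E(K, 0x5C) = 0x55; 0xD6 ⊕ 0x55 = 0x83.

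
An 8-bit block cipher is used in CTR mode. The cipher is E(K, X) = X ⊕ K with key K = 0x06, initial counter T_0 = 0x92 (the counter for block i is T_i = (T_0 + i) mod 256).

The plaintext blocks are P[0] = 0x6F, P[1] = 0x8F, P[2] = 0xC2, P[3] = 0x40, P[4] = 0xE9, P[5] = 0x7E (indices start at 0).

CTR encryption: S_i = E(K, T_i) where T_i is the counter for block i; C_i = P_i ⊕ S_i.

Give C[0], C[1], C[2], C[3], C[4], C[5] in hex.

C[0] = 0xFB, C[1] = 0x1A, C[2] = 0x50, C[3] = 0xD3, C[4] = 0x79, C[5] = 0xEF

C[0]: T = 0x92, S = E(K, T) = 0x94; 0x6F ⊕ 0x94 = 0xFB.
C[1]: T = 0x93, S = E(K, T) = 0x95; 0x8F ⊕ 0x95 = 0x1A.
C[2]: T = 0x94, S = E(K, T) = 0x92; 0xC2 ⊕ 0x92 = 0x50.
C[3]: T = 0x95, S = E(K, T) = 0x93; 0x40 ⊕ 0x93 = 0xD3.
C[4]: T = 0x96, S = E(K, T) = 0x90; 0xE9 ⊕ 0x90 = 0x79.
C[5]: T = 0x97, S = E(K, T) = 0x91; 0x7E ⊕ 0x91 = 0xEF.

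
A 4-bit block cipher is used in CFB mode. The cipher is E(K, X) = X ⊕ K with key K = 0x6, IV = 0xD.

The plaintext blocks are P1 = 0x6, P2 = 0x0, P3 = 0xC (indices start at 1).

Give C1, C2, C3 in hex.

CFB encryption: C_i = P_i ⊕ E(K, C_{i−1}), with C_{0} = IV.
C1: E(K, 0xD) = 0xB; 0x6 ⊕ 0xB = 0xD.
C2: E(K, 0xD) = 0xB; 0x0 ⊕ 0xB = 0xB.
C3: E(K, 0xB) = 0xD; 0xC ⊕ 0xD = 0x1.

C1 = 0xD, C2 = 0xB, C3 = 0x1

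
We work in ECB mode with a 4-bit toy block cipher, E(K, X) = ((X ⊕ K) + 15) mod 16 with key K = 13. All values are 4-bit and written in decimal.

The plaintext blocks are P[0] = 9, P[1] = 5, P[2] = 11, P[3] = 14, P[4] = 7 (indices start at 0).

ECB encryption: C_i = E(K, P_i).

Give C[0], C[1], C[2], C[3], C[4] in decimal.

C[0]: E(K, 9) = 3.
C[1]: E(K, 5) = 7.
C[2]: E(K, 11) = 5.
C[3]: E(K, 14) = 2.
C[4]: E(K, 7) = 9.

C[0] = 3, C[1] = 7, C[2] = 5, C[3] = 2, C[4] = 9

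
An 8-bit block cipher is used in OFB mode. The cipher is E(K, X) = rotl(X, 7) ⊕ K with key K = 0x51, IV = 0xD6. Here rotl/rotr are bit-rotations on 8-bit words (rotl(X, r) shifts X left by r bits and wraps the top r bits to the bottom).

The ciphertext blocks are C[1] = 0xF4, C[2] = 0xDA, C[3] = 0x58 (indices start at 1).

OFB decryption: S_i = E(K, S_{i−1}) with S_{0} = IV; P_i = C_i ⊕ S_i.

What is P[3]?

P[1]: S = E(K, 0xD6) = 0x3A; 0xF4 ⊕ 0x3A = 0xCE.
P[2]: S = E(K, 0x3A) = 0x4C; 0xDA ⊕ 0x4C = 0x96.
P[3]: S = E(K, 0x4C) = 0x77; 0x58 ⊕ 0x77 = 0x2F.

P[3] = 0x2F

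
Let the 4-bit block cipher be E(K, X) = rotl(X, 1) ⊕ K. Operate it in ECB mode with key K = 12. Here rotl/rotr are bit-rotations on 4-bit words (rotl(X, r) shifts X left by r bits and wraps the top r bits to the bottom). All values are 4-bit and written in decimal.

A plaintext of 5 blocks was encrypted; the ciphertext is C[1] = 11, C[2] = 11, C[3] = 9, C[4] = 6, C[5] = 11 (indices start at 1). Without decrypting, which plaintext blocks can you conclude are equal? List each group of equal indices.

P[1] = P[2] = P[5]

ECB encrypts each block independently with the same key, so equal ciphertext blocks imply equal plaintext blocks.
C[1] = C[2] = C[5] = 11, so P[1] = P[2] = P[5].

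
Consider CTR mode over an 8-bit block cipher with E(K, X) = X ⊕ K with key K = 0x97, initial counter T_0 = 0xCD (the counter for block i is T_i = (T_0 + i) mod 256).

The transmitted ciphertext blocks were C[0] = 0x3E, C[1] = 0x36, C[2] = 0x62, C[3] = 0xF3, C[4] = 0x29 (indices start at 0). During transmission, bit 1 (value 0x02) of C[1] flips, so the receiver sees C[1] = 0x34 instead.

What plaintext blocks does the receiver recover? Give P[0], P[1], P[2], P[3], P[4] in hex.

P[0] = 0x64, P[1] = 0x6D, P[2] = 0x3A, P[3] = 0xB4, P[4] = 0x6F

CTR decryption: S_i = E(K, T_i) where T_i is the counter for block i; P_i = C_i ⊕ S_i.
Only C[1] changed, to 0x34. In CTR, a change in C_i flips the same bit in P_i only; the keystream is unaffected. Decrypting the received ciphertext:
P[0]: T = 0xCD, S = E(K, T) = 0x5A; 0x3E ⊕ 0x5A = 0x64.
P[1]: T = 0xCE, S = E(K, T) = 0x59; 0x34 ⊕ 0x59 = 0x6D.
P[2]: T = 0xCF, S = E(K, T) = 0x58; 0x62 ⊕ 0x58 = 0x3A.
P[3]: T = 0xD0, S = E(K, T) = 0x47; 0xF3 ⊕ 0x47 = 0xB4.
P[4]: T = 0xD1, S = E(K, T) = 0x46; 0x29 ⊕ 0x46 = 0x6F.
Blocks that differ from the original plaintext: P[1].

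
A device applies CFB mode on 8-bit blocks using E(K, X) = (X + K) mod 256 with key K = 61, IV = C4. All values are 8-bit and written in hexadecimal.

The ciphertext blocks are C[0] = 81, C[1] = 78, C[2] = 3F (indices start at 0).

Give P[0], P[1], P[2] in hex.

CFB decryption: P_i = C_i ⊕ E(K, C_{i−1}), with C_{−1} = IV.
P[0]: E(K, C4) = 25; 81 ⊕ 25 = A4.
P[1]: E(K, 81) = E2; 78 ⊕ E2 = 9A.
P[2]: E(K, 78) = D9; 3F ⊕ D9 = E6.

P[0] = A4, P[1] = 9A, P[2] = E6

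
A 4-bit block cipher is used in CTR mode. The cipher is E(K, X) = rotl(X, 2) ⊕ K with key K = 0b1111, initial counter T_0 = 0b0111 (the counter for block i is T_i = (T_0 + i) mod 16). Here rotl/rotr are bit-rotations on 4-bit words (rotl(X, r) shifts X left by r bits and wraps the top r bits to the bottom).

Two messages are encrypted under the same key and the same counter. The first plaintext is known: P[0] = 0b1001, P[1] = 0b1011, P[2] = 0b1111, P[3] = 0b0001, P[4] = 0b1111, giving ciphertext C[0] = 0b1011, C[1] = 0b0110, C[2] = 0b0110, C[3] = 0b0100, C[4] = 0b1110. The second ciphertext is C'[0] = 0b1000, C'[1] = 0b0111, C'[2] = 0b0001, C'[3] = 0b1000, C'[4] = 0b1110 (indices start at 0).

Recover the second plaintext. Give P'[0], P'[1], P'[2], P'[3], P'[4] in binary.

P'[0] = 0b1010, P'[1] = 0b1010, P'[2] = 0b1000, P'[3] = 0b1101, P'[4] = 0b1111

In CTR with a reused counter, both messages share the same keystream S_i, so C_i ⊕ C'_i = P_i ⊕ P'_i and thus P'_i = P_i ⊕ C_i ⊕ C'_i.
P'[0]: 0b1001 ⊕ 0b1011 ⊕ 0b1000 = 0b1010.
P'[1]: 0b1011 ⊕ 0b0110 ⊕ 0b0111 = 0b1010.
P'[2]: 0b1111 ⊕ 0b0110 ⊕ 0b0001 = 0b1000.
P'[3]: 0b0001 ⊕ 0b0100 ⊕ 0b1000 = 0b1101.
P'[4]: 0b1111 ⊕ 0b1110 ⊕ 0b1110 = 0b1111.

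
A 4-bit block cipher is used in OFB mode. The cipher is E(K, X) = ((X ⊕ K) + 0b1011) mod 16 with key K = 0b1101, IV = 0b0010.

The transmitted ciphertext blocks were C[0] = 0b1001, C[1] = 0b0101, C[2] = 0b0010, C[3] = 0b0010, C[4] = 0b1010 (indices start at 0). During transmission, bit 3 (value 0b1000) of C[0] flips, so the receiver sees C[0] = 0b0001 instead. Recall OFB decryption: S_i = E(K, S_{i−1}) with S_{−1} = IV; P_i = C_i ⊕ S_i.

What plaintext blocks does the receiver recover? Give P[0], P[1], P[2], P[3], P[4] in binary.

Only C[0] changed, to 0b0001. In OFB, a change in C_i flips the same bit in P_i only; the keystream is unaffected. Decrypting the received ciphertext:
P[0]: S = E(K, 0b0010) = 0b1010; 0b0001 ⊕ 0b1010 = 0b1011.
P[1]: S = E(K, 0b1010) = 0b0010; 0b0101 ⊕ 0b0010 = 0b0111.
P[2]: S = E(K, 0b0010) = 0b1010; 0b0010 ⊕ 0b1010 = 0b1000.
P[3]: S = E(K, 0b1010) = 0b0010; 0b0010 ⊕ 0b0010 = 0b0000.
P[4]: S = E(K, 0b0010) = 0b1010; 0b1010 ⊕ 0b1010 = 0b0000.
Blocks that differ from the original plaintext: P[0].

P[0] = 0b1011, P[1] = 0b0111, P[2] = 0b1000, P[3] = 0b0000, P[4] = 0b0000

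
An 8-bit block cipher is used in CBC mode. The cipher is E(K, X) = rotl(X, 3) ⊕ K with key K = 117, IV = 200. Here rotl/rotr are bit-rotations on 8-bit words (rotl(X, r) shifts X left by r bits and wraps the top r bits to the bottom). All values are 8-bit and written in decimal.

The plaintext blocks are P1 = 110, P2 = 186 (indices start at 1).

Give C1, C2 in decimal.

CBC encryption: C_i = E(K, P_i ⊕ C_{i−1}), with C_{0} = IV.
C1: P1 ⊕ 200 = 166; E(K, 166) = 64.
C2: P2 ⊕ 64 = 250; E(K, 250) = 162.

C1 = 64, C2 = 162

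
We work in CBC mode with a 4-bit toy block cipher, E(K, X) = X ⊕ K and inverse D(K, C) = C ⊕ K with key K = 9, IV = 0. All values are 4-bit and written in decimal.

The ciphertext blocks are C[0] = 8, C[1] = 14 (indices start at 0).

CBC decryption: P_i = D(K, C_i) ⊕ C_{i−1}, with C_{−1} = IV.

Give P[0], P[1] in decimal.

P[0] = 1, P[1] = 15

P[0]: D(K, 8) = 1; 1 ⊕ 0 = 1.
P[1]: D(K, 14) = 7; 7 ⊕ 8 = 15.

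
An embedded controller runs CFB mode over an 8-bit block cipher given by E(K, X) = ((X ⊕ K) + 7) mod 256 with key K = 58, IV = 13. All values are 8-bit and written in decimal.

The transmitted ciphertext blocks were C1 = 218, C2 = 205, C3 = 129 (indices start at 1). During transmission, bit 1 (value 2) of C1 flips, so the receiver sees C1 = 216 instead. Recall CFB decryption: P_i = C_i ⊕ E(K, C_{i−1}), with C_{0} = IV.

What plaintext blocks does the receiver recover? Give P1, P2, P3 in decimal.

P1 = 230, P2 = 36, P3 = 127

Only C1 changed, to 216. In CFB, a change in C_i flips the same bit in P_i and garbles P_{i+1}. Decrypting the received ciphertext:
P1: E(K, 13) = 62; 216 ⊕ 62 = 230.
P2: E(K, 216) = 233; 205 ⊕ 233 = 36.
P3: E(K, 205) = 254; 129 ⊕ 254 = 127.
Blocks that differ from the original plaintext: P1, P2.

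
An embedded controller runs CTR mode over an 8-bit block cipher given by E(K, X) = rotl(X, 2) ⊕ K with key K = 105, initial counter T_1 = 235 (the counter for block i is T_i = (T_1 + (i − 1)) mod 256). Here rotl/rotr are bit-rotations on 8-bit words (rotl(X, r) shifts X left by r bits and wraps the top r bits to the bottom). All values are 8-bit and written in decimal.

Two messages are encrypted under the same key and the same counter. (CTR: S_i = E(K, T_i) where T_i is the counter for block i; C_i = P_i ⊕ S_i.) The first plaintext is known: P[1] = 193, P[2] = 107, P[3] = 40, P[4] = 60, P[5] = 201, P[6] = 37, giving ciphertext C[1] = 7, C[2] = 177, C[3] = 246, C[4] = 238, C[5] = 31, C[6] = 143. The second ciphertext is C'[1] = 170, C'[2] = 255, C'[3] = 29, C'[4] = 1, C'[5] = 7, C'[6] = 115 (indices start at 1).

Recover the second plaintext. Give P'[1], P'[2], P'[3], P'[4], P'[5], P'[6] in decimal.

P'[1] = 108, P'[2] = 37, P'[3] = 195, P'[4] = 211, P'[5] = 209, P'[6] = 217

In CTR with a reused counter, both messages share the same keystream S_i, so C_i ⊕ C'_i = P_i ⊕ P'_i and thus P'_i = P_i ⊕ C_i ⊕ C'_i.
P'[1]: 193 ⊕ 7 ⊕ 170 = 108.
P'[2]: 107 ⊕ 177 ⊕ 255 = 37.
P'[3]: 40 ⊕ 246 ⊕ 29 = 195.
P'[4]: 60 ⊕ 238 ⊕ 1 = 211.
P'[5]: 201 ⊕ 31 ⊕ 7 = 209.
P'[6]: 37 ⊕ 143 ⊕ 115 = 217.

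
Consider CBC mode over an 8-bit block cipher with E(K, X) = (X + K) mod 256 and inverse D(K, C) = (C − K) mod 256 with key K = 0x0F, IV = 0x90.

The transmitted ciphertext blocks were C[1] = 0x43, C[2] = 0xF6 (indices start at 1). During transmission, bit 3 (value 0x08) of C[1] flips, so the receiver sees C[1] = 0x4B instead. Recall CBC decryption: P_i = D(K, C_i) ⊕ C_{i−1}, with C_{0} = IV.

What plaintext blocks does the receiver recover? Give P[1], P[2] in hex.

P[1] = 0xAC, P[2] = 0xAC

Only C[1] changed, to 0x4B. In CBC, a change in C_i garbles P_i and flips the same bit in P_{i+1}. Decrypting the received ciphertext:
P[1]: D(K, 0x4B) = 0x3C; 0x3C ⊕ 0x90 = 0xAC.
P[2]: D(K, 0xF6) = 0xE7; 0xE7 ⊕ 0x4B = 0xAC.
Blocks that differ from the original plaintext: P[1], P[2].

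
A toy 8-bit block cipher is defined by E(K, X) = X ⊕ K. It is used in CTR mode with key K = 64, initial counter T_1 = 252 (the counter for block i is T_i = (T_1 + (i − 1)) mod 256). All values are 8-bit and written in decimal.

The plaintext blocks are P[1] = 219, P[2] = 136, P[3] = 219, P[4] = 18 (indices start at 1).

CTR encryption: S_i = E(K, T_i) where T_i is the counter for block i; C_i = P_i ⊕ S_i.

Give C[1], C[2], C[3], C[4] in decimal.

C[1]: T = 252, S = E(K, T) = 188; 219 ⊕ 188 = 103.
C[2]: T = 253, S = E(K, T) = 189; 136 ⊕ 189 = 53.
C[3]: T = 254, S = E(K, T) = 190; 219 ⊕ 190 = 101.
C[4]: T = 255, S = E(K, T) = 191; 18 ⊕ 191 = 173.

C[1] = 103, C[2] = 53, C[3] = 101, C[4] = 173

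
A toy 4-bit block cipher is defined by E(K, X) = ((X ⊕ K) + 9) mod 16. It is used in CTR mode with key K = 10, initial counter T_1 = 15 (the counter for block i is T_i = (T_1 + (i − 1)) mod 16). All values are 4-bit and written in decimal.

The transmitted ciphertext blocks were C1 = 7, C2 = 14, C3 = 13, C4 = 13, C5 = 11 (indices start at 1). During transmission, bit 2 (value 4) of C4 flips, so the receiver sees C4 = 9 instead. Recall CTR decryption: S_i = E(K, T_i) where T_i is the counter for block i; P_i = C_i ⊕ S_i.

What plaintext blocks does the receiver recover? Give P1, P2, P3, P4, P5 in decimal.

Only C4 changed, to 9. In CTR, a change in C_i flips the same bit in P_i only; the keystream is unaffected. Decrypting the received ciphertext:
P1: T = 15, S = E(K, T) = 14; 7 ⊕ 14 = 9.
P2: T = 0, S = E(K, T) = 3; 14 ⊕ 3 = 13.
P3: T = 1, S = E(K, T) = 4; 13 ⊕ 4 = 9.
P4: T = 2, S = E(K, T) = 1; 9 ⊕ 1 = 8.
P5: T = 3, S = E(K, T) = 2; 11 ⊕ 2 = 9.
Blocks that differ from the original plaintext: P4.

P1 = 9, P2 = 13, P3 = 9, P4 = 8, P5 = 9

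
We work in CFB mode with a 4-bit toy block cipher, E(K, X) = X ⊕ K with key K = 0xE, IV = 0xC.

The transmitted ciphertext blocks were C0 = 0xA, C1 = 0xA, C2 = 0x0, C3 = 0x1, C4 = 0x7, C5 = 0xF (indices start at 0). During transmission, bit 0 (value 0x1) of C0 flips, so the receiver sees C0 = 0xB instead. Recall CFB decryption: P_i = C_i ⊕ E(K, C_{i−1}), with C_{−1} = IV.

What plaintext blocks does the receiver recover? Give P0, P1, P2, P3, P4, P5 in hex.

P0 = 0x9, P1 = 0xF, P2 = 0x4, P3 = 0xF, P4 = 0x8, P5 = 0x6

Only C0 changed, to 0xB. In CFB, a change in C_i flips the same bit in P_i and garbles P_{i+1}. Decrypting the received ciphertext:
P0: E(K, 0xC) = 0x2; 0xB ⊕ 0x2 = 0x9.
P1: E(K, 0xB) = 0x5; 0xA ⊕ 0x5 = 0xF.
P2: E(K, 0xA) = 0x4; 0x0 ⊕ 0x4 = 0x4.
P3: E(K, 0x0) = 0xE; 0x1 ⊕ 0xE = 0xF.
P4: E(K, 0x1) = 0xF; 0x7 ⊕ 0xF = 0x8.
P5: E(K, 0x7) = 0x9; 0xF ⊕ 0x9 = 0x6.
Blocks that differ from the original plaintext: P0, P1.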